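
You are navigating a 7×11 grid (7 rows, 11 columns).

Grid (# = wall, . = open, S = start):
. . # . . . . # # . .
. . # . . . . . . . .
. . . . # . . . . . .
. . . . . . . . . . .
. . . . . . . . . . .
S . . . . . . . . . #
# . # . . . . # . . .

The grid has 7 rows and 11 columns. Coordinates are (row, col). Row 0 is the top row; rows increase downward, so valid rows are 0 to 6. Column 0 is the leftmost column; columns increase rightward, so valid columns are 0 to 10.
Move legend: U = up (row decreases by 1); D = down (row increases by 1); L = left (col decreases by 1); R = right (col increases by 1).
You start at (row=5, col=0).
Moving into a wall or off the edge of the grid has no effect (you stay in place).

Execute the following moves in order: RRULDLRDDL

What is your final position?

Start: (row=5, col=0)
  R (right): (row=5, col=0) -> (row=5, col=1)
  R (right): (row=5, col=1) -> (row=5, col=2)
  U (up): (row=5, col=2) -> (row=4, col=2)
  L (left): (row=4, col=2) -> (row=4, col=1)
  D (down): (row=4, col=1) -> (row=5, col=1)
  L (left): (row=5, col=1) -> (row=5, col=0)
  R (right): (row=5, col=0) -> (row=5, col=1)
  D (down): (row=5, col=1) -> (row=6, col=1)
  D (down): blocked, stay at (row=6, col=1)
  L (left): blocked, stay at (row=6, col=1)
Final: (row=6, col=1)

Answer: Final position: (row=6, col=1)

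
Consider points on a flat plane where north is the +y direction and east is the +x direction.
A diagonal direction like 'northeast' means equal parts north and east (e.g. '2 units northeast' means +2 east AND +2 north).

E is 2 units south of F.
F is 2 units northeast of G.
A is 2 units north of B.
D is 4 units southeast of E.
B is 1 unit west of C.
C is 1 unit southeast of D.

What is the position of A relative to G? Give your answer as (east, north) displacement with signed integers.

Place G at the origin (east=0, north=0).
  F is 2 units northeast of G: delta (east=+2, north=+2); F at (east=2, north=2).
  E is 2 units south of F: delta (east=+0, north=-2); E at (east=2, north=0).
  D is 4 units southeast of E: delta (east=+4, north=-4); D at (east=6, north=-4).
  C is 1 unit southeast of D: delta (east=+1, north=-1); C at (east=7, north=-5).
  B is 1 unit west of C: delta (east=-1, north=+0); B at (east=6, north=-5).
  A is 2 units north of B: delta (east=+0, north=+2); A at (east=6, north=-3).
Therefore A relative to G: (east=6, north=-3).

Answer: A is at (east=6, north=-3) relative to G.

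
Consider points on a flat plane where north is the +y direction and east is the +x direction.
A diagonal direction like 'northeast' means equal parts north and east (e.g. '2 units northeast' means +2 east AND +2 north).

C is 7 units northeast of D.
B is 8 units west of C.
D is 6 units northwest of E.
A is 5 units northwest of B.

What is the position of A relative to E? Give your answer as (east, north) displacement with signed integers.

Place E at the origin (east=0, north=0).
  D is 6 units northwest of E: delta (east=-6, north=+6); D at (east=-6, north=6).
  C is 7 units northeast of D: delta (east=+7, north=+7); C at (east=1, north=13).
  B is 8 units west of C: delta (east=-8, north=+0); B at (east=-7, north=13).
  A is 5 units northwest of B: delta (east=-5, north=+5); A at (east=-12, north=18).
Therefore A relative to E: (east=-12, north=18).

Answer: A is at (east=-12, north=18) relative to E.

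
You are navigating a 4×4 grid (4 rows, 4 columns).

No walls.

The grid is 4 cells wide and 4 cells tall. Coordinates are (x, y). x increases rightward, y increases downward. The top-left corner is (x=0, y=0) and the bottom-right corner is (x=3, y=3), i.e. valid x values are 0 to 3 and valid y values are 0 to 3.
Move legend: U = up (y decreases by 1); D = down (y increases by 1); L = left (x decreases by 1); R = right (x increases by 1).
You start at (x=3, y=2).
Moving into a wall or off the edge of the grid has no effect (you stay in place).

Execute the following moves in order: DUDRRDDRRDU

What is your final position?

Start: (x=3, y=2)
  D (down): (x=3, y=2) -> (x=3, y=3)
  U (up): (x=3, y=3) -> (x=3, y=2)
  D (down): (x=3, y=2) -> (x=3, y=3)
  R (right): blocked, stay at (x=3, y=3)
  R (right): blocked, stay at (x=3, y=3)
  D (down): blocked, stay at (x=3, y=3)
  D (down): blocked, stay at (x=3, y=3)
  R (right): blocked, stay at (x=3, y=3)
  R (right): blocked, stay at (x=3, y=3)
  D (down): blocked, stay at (x=3, y=3)
  U (up): (x=3, y=3) -> (x=3, y=2)
Final: (x=3, y=2)

Answer: Final position: (x=3, y=2)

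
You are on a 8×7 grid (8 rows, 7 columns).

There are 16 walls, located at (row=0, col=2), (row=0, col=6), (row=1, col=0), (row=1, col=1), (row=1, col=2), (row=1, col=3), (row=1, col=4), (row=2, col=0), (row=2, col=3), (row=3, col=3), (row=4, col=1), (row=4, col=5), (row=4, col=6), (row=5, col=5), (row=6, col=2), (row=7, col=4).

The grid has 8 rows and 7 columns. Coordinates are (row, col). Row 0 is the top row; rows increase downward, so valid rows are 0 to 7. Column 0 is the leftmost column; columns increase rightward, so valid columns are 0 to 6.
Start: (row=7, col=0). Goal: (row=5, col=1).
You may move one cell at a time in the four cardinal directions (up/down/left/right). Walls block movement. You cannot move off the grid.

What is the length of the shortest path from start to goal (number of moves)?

BFS from (row=7, col=0) until reaching (row=5, col=1):
  Distance 0: (row=7, col=0)
  Distance 1: (row=6, col=0), (row=7, col=1)
  Distance 2: (row=5, col=0), (row=6, col=1), (row=7, col=2)
  Distance 3: (row=4, col=0), (row=5, col=1), (row=7, col=3)  <- goal reached here
One shortest path (3 moves): (row=7, col=0) -> (row=7, col=1) -> (row=6, col=1) -> (row=5, col=1)

Answer: Shortest path length: 3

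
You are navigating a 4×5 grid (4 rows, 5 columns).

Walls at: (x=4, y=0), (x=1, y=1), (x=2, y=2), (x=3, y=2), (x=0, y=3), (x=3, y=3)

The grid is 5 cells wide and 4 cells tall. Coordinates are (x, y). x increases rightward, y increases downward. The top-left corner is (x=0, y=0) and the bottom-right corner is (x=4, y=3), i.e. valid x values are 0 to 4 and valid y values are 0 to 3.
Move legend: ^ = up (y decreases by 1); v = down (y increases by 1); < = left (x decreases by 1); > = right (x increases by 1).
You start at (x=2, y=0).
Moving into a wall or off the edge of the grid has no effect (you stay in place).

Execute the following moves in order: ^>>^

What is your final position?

Start: (x=2, y=0)
  ^ (up): blocked, stay at (x=2, y=0)
  > (right): (x=2, y=0) -> (x=3, y=0)
  > (right): blocked, stay at (x=3, y=0)
  ^ (up): blocked, stay at (x=3, y=0)
Final: (x=3, y=0)

Answer: Final position: (x=3, y=0)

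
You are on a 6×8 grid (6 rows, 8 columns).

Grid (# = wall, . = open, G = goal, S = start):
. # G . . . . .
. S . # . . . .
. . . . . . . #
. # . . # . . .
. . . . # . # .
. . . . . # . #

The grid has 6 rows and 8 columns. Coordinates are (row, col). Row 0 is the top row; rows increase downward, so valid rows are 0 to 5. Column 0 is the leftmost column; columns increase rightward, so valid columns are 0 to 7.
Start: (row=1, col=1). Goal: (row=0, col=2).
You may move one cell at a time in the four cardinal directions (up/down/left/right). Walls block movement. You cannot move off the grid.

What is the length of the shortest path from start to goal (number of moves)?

BFS from (row=1, col=1) until reaching (row=0, col=2):
  Distance 0: (row=1, col=1)
  Distance 1: (row=1, col=0), (row=1, col=2), (row=2, col=1)
  Distance 2: (row=0, col=0), (row=0, col=2), (row=2, col=0), (row=2, col=2)  <- goal reached here
One shortest path (2 moves): (row=1, col=1) -> (row=1, col=2) -> (row=0, col=2)

Answer: Shortest path length: 2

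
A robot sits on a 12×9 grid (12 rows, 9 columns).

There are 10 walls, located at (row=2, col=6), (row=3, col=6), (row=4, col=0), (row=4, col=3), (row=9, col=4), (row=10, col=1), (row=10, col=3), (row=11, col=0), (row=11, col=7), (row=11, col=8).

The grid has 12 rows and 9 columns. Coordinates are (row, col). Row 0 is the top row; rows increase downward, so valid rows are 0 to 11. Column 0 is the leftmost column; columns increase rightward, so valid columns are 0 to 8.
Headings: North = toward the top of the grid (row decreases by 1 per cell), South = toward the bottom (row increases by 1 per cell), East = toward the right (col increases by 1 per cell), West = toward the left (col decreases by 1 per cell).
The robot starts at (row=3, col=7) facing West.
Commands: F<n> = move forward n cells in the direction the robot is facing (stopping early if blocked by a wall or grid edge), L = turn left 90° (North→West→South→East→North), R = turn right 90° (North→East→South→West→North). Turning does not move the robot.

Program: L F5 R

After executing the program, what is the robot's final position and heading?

Start: (row=3, col=7), facing West
  L: turn left, now facing South
  F5: move forward 5, now at (row=8, col=7)
  R: turn right, now facing West
Final: (row=8, col=7), facing West

Answer: Final position: (row=8, col=7), facing West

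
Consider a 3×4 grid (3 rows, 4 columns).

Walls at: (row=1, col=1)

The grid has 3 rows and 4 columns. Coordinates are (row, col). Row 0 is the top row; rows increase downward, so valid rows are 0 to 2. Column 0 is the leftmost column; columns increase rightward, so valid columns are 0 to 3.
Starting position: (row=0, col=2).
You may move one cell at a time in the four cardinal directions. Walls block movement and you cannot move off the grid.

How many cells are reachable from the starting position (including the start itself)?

Answer: Reachable cells: 11

Derivation:
BFS flood-fill from (row=0, col=2):
  Distance 0: (row=0, col=2)
  Distance 1: (row=0, col=1), (row=0, col=3), (row=1, col=2)
  Distance 2: (row=0, col=0), (row=1, col=3), (row=2, col=2)
  Distance 3: (row=1, col=0), (row=2, col=1), (row=2, col=3)
  Distance 4: (row=2, col=0)
Total reachable: 11 (grid has 11 open cells total)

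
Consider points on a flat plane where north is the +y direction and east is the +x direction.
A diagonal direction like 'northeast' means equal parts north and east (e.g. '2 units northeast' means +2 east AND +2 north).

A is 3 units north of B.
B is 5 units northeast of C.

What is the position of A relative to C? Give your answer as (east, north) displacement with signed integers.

Answer: A is at (east=5, north=8) relative to C.

Derivation:
Place C at the origin (east=0, north=0).
  B is 5 units northeast of C: delta (east=+5, north=+5); B at (east=5, north=5).
  A is 3 units north of B: delta (east=+0, north=+3); A at (east=5, north=8).
Therefore A relative to C: (east=5, north=8).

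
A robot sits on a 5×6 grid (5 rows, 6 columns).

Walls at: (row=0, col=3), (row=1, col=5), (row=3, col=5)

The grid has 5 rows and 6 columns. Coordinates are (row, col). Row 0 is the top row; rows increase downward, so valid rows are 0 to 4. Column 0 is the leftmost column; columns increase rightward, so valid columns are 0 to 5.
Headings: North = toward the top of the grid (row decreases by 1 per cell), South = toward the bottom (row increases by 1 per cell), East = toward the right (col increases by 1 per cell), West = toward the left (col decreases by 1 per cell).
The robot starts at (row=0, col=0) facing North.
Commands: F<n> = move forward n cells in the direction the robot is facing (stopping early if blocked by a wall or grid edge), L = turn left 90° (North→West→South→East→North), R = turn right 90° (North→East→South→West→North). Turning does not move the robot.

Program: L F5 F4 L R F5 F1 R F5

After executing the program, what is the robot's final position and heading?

Answer: Final position: (row=0, col=0), facing North

Derivation:
Start: (row=0, col=0), facing North
  L: turn left, now facing West
  F5: move forward 0/5 (blocked), now at (row=0, col=0)
  F4: move forward 0/4 (blocked), now at (row=0, col=0)
  L: turn left, now facing South
  R: turn right, now facing West
  F5: move forward 0/5 (blocked), now at (row=0, col=0)
  F1: move forward 0/1 (blocked), now at (row=0, col=0)
  R: turn right, now facing North
  F5: move forward 0/5 (blocked), now at (row=0, col=0)
Final: (row=0, col=0), facing North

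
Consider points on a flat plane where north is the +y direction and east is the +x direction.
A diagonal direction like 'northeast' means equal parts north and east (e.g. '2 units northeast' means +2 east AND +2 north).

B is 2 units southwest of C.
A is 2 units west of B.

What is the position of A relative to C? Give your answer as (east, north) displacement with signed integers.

Answer: A is at (east=-4, north=-2) relative to C.

Derivation:
Place C at the origin (east=0, north=0).
  B is 2 units southwest of C: delta (east=-2, north=-2); B at (east=-2, north=-2).
  A is 2 units west of B: delta (east=-2, north=+0); A at (east=-4, north=-2).
Therefore A relative to C: (east=-4, north=-2).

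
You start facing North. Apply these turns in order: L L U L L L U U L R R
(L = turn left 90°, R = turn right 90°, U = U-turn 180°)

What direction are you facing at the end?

Answer: Final heading: South

Derivation:
Start: North
  L (left (90° counter-clockwise)) -> West
  L (left (90° counter-clockwise)) -> South
  U (U-turn (180°)) -> North
  L (left (90° counter-clockwise)) -> West
  L (left (90° counter-clockwise)) -> South
  L (left (90° counter-clockwise)) -> East
  U (U-turn (180°)) -> West
  U (U-turn (180°)) -> East
  L (left (90° counter-clockwise)) -> North
  R (right (90° clockwise)) -> East
  R (right (90° clockwise)) -> South
Final: South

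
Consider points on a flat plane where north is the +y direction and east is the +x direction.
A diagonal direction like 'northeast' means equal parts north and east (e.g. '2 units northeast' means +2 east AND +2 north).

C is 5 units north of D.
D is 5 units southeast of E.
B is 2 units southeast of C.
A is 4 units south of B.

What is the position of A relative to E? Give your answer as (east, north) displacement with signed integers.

Place E at the origin (east=0, north=0).
  D is 5 units southeast of E: delta (east=+5, north=-5); D at (east=5, north=-5).
  C is 5 units north of D: delta (east=+0, north=+5); C at (east=5, north=0).
  B is 2 units southeast of C: delta (east=+2, north=-2); B at (east=7, north=-2).
  A is 4 units south of B: delta (east=+0, north=-4); A at (east=7, north=-6).
Therefore A relative to E: (east=7, north=-6).

Answer: A is at (east=7, north=-6) relative to E.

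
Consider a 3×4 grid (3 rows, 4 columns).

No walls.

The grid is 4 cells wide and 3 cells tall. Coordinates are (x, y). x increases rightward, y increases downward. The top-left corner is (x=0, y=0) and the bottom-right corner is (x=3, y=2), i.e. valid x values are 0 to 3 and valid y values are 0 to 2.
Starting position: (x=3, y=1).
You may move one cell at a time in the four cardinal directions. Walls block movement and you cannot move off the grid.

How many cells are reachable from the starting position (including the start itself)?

Answer: Reachable cells: 12

Derivation:
BFS flood-fill from (x=3, y=1):
  Distance 0: (x=3, y=1)
  Distance 1: (x=3, y=0), (x=2, y=1), (x=3, y=2)
  Distance 2: (x=2, y=0), (x=1, y=1), (x=2, y=2)
  Distance 3: (x=1, y=0), (x=0, y=1), (x=1, y=2)
  Distance 4: (x=0, y=0), (x=0, y=2)
Total reachable: 12 (grid has 12 open cells total)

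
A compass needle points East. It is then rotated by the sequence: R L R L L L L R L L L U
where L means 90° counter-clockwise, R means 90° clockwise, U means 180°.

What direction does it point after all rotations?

Answer: Final heading: South

Derivation:
Start: East
  R (right (90° clockwise)) -> South
  L (left (90° counter-clockwise)) -> East
  R (right (90° clockwise)) -> South
  L (left (90° counter-clockwise)) -> East
  L (left (90° counter-clockwise)) -> North
  L (left (90° counter-clockwise)) -> West
  L (left (90° counter-clockwise)) -> South
  R (right (90° clockwise)) -> West
  L (left (90° counter-clockwise)) -> South
  L (left (90° counter-clockwise)) -> East
  L (left (90° counter-clockwise)) -> North
  U (U-turn (180°)) -> South
Final: South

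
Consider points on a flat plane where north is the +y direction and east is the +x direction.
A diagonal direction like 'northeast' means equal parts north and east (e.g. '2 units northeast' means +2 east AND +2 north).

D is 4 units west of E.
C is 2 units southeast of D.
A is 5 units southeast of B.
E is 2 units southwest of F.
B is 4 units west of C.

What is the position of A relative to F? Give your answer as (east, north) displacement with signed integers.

Place F at the origin (east=0, north=0).
  E is 2 units southwest of F: delta (east=-2, north=-2); E at (east=-2, north=-2).
  D is 4 units west of E: delta (east=-4, north=+0); D at (east=-6, north=-2).
  C is 2 units southeast of D: delta (east=+2, north=-2); C at (east=-4, north=-4).
  B is 4 units west of C: delta (east=-4, north=+0); B at (east=-8, north=-4).
  A is 5 units southeast of B: delta (east=+5, north=-5); A at (east=-3, north=-9).
Therefore A relative to F: (east=-3, north=-9).

Answer: A is at (east=-3, north=-9) relative to F.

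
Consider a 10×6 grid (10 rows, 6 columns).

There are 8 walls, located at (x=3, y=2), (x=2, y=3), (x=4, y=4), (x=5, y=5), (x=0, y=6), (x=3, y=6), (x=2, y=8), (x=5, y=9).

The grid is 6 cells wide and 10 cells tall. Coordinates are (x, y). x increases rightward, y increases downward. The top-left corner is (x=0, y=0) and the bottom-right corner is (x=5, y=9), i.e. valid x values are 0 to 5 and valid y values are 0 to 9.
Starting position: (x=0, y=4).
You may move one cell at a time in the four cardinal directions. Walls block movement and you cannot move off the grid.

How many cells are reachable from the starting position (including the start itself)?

Answer: Reachable cells: 52

Derivation:
BFS flood-fill from (x=0, y=4):
  Distance 0: (x=0, y=4)
  Distance 1: (x=0, y=3), (x=1, y=4), (x=0, y=5)
  Distance 2: (x=0, y=2), (x=1, y=3), (x=2, y=4), (x=1, y=5)
  Distance 3: (x=0, y=1), (x=1, y=2), (x=3, y=4), (x=2, y=5), (x=1, y=6)
  Distance 4: (x=0, y=0), (x=1, y=1), (x=2, y=2), (x=3, y=3), (x=3, y=5), (x=2, y=6), (x=1, y=7)
  Distance 5: (x=1, y=0), (x=2, y=1), (x=4, y=3), (x=4, y=5), (x=0, y=7), (x=2, y=7), (x=1, y=8)
  Distance 6: (x=2, y=0), (x=3, y=1), (x=4, y=2), (x=5, y=3), (x=4, y=6), (x=3, y=7), (x=0, y=8), (x=1, y=9)
  Distance 7: (x=3, y=0), (x=4, y=1), (x=5, y=2), (x=5, y=4), (x=5, y=6), (x=4, y=7), (x=3, y=8), (x=0, y=9), (x=2, y=9)
  Distance 8: (x=4, y=0), (x=5, y=1), (x=5, y=7), (x=4, y=8), (x=3, y=9)
  Distance 9: (x=5, y=0), (x=5, y=8), (x=4, y=9)
Total reachable: 52 (grid has 52 open cells total)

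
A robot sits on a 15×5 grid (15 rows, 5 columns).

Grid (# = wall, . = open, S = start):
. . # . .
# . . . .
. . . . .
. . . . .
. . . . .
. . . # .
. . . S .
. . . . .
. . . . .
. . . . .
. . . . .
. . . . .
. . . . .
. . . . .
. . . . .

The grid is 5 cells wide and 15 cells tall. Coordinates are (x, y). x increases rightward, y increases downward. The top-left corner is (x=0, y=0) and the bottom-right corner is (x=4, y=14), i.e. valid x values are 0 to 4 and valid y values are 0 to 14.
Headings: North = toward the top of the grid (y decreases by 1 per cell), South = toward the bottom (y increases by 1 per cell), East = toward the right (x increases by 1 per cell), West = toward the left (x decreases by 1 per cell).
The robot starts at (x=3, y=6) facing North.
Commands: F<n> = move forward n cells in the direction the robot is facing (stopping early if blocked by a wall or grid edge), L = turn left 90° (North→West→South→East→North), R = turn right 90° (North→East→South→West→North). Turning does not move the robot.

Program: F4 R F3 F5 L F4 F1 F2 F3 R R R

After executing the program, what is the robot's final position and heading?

Answer: Final position: (x=4, y=0), facing West

Derivation:
Start: (x=3, y=6), facing North
  F4: move forward 0/4 (blocked), now at (x=3, y=6)
  R: turn right, now facing East
  F3: move forward 1/3 (blocked), now at (x=4, y=6)
  F5: move forward 0/5 (blocked), now at (x=4, y=6)
  L: turn left, now facing North
  F4: move forward 4, now at (x=4, y=2)
  F1: move forward 1, now at (x=4, y=1)
  F2: move forward 1/2 (blocked), now at (x=4, y=0)
  F3: move forward 0/3 (blocked), now at (x=4, y=0)
  R: turn right, now facing East
  R: turn right, now facing South
  R: turn right, now facing West
Final: (x=4, y=0), facing West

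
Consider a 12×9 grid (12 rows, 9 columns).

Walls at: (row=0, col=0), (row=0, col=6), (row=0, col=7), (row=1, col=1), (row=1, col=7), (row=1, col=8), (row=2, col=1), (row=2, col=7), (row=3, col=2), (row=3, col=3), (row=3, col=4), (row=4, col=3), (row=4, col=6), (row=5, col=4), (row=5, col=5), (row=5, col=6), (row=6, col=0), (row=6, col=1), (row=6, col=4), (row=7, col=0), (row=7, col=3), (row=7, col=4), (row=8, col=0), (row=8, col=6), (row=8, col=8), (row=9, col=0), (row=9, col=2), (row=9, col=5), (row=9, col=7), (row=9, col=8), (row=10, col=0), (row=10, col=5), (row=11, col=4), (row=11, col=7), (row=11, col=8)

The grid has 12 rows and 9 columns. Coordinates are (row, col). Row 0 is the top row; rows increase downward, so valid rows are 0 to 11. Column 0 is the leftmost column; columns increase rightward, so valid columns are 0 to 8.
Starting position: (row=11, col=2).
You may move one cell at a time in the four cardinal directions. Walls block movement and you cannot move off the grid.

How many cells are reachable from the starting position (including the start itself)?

BFS flood-fill from (row=11, col=2):
  Distance 0: (row=11, col=2)
  Distance 1: (row=10, col=2), (row=11, col=1), (row=11, col=3)
  Distance 2: (row=10, col=1), (row=10, col=3), (row=11, col=0)
  Distance 3: (row=9, col=1), (row=9, col=3), (row=10, col=4)
  Distance 4: (row=8, col=1), (row=8, col=3), (row=9, col=4)
  Distance 5: (row=7, col=1), (row=8, col=2), (row=8, col=4)
  Distance 6: (row=7, col=2), (row=8, col=5)
  Distance 7: (row=6, col=2), (row=7, col=5)
  Distance 8: (row=5, col=2), (row=6, col=3), (row=6, col=5), (row=7, col=6)
  Distance 9: (row=4, col=2), (row=5, col=1), (row=5, col=3), (row=6, col=6), (row=7, col=7)
  Distance 10: (row=4, col=1), (row=5, col=0), (row=6, col=7), (row=7, col=8), (row=8, col=7)
  Distance 11: (row=3, col=1), (row=4, col=0), (row=5, col=7), (row=6, col=8)
  Distance 12: (row=3, col=0), (row=4, col=7), (row=5, col=8)
  Distance 13: (row=2, col=0), (row=3, col=7), (row=4, col=8)
  Distance 14: (row=1, col=0), (row=3, col=6), (row=3, col=8)
  Distance 15: (row=2, col=6), (row=2, col=8), (row=3, col=5)
  Distance 16: (row=1, col=6), (row=2, col=5), (row=4, col=5)
  Distance 17: (row=1, col=5), (row=2, col=4), (row=4, col=4)
  Distance 18: (row=0, col=5), (row=1, col=4), (row=2, col=3)
  Distance 19: (row=0, col=4), (row=1, col=3), (row=2, col=2)
  Distance 20: (row=0, col=3), (row=1, col=2)
  Distance 21: (row=0, col=2)
  Distance 22: (row=0, col=1)
Total reachable: 66 (grid has 73 open cells total)

Answer: Reachable cells: 66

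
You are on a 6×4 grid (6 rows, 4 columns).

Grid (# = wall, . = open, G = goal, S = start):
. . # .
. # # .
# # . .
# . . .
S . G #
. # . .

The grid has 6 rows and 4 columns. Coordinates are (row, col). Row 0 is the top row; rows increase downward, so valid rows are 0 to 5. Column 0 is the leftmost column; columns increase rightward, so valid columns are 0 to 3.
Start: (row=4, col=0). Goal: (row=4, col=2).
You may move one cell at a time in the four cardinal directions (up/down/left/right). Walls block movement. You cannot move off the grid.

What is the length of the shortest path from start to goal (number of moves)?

Answer: Shortest path length: 2

Derivation:
BFS from (row=4, col=0) until reaching (row=4, col=2):
  Distance 0: (row=4, col=0)
  Distance 1: (row=4, col=1), (row=5, col=0)
  Distance 2: (row=3, col=1), (row=4, col=2)  <- goal reached here
One shortest path (2 moves): (row=4, col=0) -> (row=4, col=1) -> (row=4, col=2)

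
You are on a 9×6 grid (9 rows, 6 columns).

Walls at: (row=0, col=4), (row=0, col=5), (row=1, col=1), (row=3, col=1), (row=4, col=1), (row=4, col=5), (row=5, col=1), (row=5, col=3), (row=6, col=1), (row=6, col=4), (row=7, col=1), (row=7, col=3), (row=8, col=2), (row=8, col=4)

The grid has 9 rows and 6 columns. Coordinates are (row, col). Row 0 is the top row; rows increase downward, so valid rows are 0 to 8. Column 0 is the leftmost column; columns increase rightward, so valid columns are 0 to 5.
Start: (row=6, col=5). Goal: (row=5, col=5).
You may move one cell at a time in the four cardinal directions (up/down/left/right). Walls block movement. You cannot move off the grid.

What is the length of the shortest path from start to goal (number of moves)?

BFS from (row=6, col=5) until reaching (row=5, col=5):
  Distance 0: (row=6, col=5)
  Distance 1: (row=5, col=5), (row=7, col=5)  <- goal reached here
One shortest path (1 moves): (row=6, col=5) -> (row=5, col=5)

Answer: Shortest path length: 1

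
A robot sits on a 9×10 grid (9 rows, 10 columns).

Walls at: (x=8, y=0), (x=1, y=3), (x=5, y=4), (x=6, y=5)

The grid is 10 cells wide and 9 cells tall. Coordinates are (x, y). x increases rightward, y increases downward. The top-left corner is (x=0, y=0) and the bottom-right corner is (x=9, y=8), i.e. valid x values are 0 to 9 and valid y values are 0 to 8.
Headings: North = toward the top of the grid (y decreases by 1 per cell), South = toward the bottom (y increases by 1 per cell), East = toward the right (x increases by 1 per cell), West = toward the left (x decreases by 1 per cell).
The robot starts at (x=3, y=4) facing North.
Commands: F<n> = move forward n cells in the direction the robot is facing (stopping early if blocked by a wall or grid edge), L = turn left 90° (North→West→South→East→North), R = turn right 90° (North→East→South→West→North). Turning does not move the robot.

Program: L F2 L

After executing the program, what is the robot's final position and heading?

Answer: Final position: (x=1, y=4), facing South

Derivation:
Start: (x=3, y=4), facing North
  L: turn left, now facing West
  F2: move forward 2, now at (x=1, y=4)
  L: turn left, now facing South
Final: (x=1, y=4), facing South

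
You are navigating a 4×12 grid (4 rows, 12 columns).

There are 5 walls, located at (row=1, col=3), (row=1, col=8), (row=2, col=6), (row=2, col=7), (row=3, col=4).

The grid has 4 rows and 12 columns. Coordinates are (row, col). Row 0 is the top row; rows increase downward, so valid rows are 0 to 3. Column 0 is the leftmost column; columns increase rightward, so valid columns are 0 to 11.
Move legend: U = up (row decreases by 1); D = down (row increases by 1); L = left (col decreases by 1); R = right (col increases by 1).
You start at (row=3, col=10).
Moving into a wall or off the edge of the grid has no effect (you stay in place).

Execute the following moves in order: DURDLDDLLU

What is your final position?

Answer: Final position: (row=2, col=8)

Derivation:
Start: (row=3, col=10)
  D (down): blocked, stay at (row=3, col=10)
  U (up): (row=3, col=10) -> (row=2, col=10)
  R (right): (row=2, col=10) -> (row=2, col=11)
  D (down): (row=2, col=11) -> (row=3, col=11)
  L (left): (row=3, col=11) -> (row=3, col=10)
  D (down): blocked, stay at (row=3, col=10)
  D (down): blocked, stay at (row=3, col=10)
  L (left): (row=3, col=10) -> (row=3, col=9)
  L (left): (row=3, col=9) -> (row=3, col=8)
  U (up): (row=3, col=8) -> (row=2, col=8)
Final: (row=2, col=8)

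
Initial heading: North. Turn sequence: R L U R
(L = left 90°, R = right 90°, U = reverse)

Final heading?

Answer: Final heading: West

Derivation:
Start: North
  R (right (90° clockwise)) -> East
  L (left (90° counter-clockwise)) -> North
  U (U-turn (180°)) -> South
  R (right (90° clockwise)) -> West
Final: West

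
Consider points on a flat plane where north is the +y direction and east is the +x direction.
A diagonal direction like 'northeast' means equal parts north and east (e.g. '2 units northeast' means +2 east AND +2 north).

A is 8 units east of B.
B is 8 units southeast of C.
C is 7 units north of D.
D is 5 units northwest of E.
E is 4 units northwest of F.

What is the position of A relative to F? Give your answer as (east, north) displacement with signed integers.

Answer: A is at (east=7, north=8) relative to F.

Derivation:
Place F at the origin (east=0, north=0).
  E is 4 units northwest of F: delta (east=-4, north=+4); E at (east=-4, north=4).
  D is 5 units northwest of E: delta (east=-5, north=+5); D at (east=-9, north=9).
  C is 7 units north of D: delta (east=+0, north=+7); C at (east=-9, north=16).
  B is 8 units southeast of C: delta (east=+8, north=-8); B at (east=-1, north=8).
  A is 8 units east of B: delta (east=+8, north=+0); A at (east=7, north=8).
Therefore A relative to F: (east=7, north=8).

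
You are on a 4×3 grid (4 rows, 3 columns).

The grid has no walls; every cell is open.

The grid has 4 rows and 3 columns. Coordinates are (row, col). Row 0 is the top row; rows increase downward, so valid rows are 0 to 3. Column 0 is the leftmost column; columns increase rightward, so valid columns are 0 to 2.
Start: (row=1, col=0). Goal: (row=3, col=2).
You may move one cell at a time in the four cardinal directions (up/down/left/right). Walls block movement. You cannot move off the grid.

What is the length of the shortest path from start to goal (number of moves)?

Answer: Shortest path length: 4

Derivation:
BFS from (row=1, col=0) until reaching (row=3, col=2):
  Distance 0: (row=1, col=0)
  Distance 1: (row=0, col=0), (row=1, col=1), (row=2, col=0)
  Distance 2: (row=0, col=1), (row=1, col=2), (row=2, col=1), (row=3, col=0)
  Distance 3: (row=0, col=2), (row=2, col=2), (row=3, col=1)
  Distance 4: (row=3, col=2)  <- goal reached here
One shortest path (4 moves): (row=1, col=0) -> (row=1, col=1) -> (row=1, col=2) -> (row=2, col=2) -> (row=3, col=2)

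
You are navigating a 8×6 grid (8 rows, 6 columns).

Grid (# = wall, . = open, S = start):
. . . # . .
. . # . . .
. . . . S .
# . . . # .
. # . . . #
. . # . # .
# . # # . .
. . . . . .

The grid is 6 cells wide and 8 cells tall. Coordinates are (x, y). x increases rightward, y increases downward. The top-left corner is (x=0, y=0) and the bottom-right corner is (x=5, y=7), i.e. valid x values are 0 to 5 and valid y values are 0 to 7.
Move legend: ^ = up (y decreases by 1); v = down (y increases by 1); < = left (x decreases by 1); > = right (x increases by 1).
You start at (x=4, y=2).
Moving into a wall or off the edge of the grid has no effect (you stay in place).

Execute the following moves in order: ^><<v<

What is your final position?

Answer: Final position: (x=2, y=2)

Derivation:
Start: (x=4, y=2)
  ^ (up): (x=4, y=2) -> (x=4, y=1)
  > (right): (x=4, y=1) -> (x=5, y=1)
  < (left): (x=5, y=1) -> (x=4, y=1)
  < (left): (x=4, y=1) -> (x=3, y=1)
  v (down): (x=3, y=1) -> (x=3, y=2)
  < (left): (x=3, y=2) -> (x=2, y=2)
Final: (x=2, y=2)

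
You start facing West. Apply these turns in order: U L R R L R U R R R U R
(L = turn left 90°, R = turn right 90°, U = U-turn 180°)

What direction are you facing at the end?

Answer: Final heading: South

Derivation:
Start: West
  U (U-turn (180°)) -> East
  L (left (90° counter-clockwise)) -> North
  R (right (90° clockwise)) -> East
  R (right (90° clockwise)) -> South
  L (left (90° counter-clockwise)) -> East
  R (right (90° clockwise)) -> South
  U (U-turn (180°)) -> North
  R (right (90° clockwise)) -> East
  R (right (90° clockwise)) -> South
  R (right (90° clockwise)) -> West
  U (U-turn (180°)) -> East
  R (right (90° clockwise)) -> South
Final: South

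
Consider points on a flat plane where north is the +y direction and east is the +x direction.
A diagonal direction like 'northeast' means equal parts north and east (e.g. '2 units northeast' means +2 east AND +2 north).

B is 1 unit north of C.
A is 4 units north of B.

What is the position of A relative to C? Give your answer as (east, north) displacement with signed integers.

Place C at the origin (east=0, north=0).
  B is 1 unit north of C: delta (east=+0, north=+1); B at (east=0, north=1).
  A is 4 units north of B: delta (east=+0, north=+4); A at (east=0, north=5).
Therefore A relative to C: (east=0, north=5).

Answer: A is at (east=0, north=5) relative to C.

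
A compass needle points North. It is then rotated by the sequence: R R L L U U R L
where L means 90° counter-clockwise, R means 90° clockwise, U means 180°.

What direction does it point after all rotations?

Start: North
  R (right (90° clockwise)) -> East
  R (right (90° clockwise)) -> South
  L (left (90° counter-clockwise)) -> East
  L (left (90° counter-clockwise)) -> North
  U (U-turn (180°)) -> South
  U (U-turn (180°)) -> North
  R (right (90° clockwise)) -> East
  L (left (90° counter-clockwise)) -> North
Final: North

Answer: Final heading: North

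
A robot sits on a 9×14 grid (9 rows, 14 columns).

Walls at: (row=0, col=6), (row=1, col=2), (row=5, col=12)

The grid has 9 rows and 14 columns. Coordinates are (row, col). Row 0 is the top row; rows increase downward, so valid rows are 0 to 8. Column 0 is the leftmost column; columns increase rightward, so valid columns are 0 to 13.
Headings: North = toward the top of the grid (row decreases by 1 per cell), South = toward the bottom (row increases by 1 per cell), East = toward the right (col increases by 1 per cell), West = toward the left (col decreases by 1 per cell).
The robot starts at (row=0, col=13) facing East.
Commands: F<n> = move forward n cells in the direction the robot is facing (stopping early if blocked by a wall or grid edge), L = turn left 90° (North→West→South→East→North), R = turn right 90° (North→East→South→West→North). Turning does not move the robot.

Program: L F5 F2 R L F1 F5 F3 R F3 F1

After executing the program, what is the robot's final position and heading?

Answer: Final position: (row=0, col=13), facing East

Derivation:
Start: (row=0, col=13), facing East
  L: turn left, now facing North
  F5: move forward 0/5 (blocked), now at (row=0, col=13)
  F2: move forward 0/2 (blocked), now at (row=0, col=13)
  R: turn right, now facing East
  L: turn left, now facing North
  F1: move forward 0/1 (blocked), now at (row=0, col=13)
  F5: move forward 0/5 (blocked), now at (row=0, col=13)
  F3: move forward 0/3 (blocked), now at (row=0, col=13)
  R: turn right, now facing East
  F3: move forward 0/3 (blocked), now at (row=0, col=13)
  F1: move forward 0/1 (blocked), now at (row=0, col=13)
Final: (row=0, col=13), facing East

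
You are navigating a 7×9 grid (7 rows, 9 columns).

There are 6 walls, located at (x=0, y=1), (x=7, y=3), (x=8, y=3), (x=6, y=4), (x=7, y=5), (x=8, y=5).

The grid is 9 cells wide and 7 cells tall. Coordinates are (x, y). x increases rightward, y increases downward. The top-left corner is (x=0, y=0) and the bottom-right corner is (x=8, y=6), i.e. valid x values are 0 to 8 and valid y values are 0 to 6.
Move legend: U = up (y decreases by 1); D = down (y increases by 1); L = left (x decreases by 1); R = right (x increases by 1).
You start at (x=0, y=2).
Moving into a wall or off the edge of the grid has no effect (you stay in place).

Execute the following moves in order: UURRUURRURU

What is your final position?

Answer: Final position: (x=5, y=0)

Derivation:
Start: (x=0, y=2)
  U (up): blocked, stay at (x=0, y=2)
  U (up): blocked, stay at (x=0, y=2)
  R (right): (x=0, y=2) -> (x=1, y=2)
  R (right): (x=1, y=2) -> (x=2, y=2)
  U (up): (x=2, y=2) -> (x=2, y=1)
  U (up): (x=2, y=1) -> (x=2, y=0)
  R (right): (x=2, y=0) -> (x=3, y=0)
  R (right): (x=3, y=0) -> (x=4, y=0)
  U (up): blocked, stay at (x=4, y=0)
  R (right): (x=4, y=0) -> (x=5, y=0)
  U (up): blocked, stay at (x=5, y=0)
Final: (x=5, y=0)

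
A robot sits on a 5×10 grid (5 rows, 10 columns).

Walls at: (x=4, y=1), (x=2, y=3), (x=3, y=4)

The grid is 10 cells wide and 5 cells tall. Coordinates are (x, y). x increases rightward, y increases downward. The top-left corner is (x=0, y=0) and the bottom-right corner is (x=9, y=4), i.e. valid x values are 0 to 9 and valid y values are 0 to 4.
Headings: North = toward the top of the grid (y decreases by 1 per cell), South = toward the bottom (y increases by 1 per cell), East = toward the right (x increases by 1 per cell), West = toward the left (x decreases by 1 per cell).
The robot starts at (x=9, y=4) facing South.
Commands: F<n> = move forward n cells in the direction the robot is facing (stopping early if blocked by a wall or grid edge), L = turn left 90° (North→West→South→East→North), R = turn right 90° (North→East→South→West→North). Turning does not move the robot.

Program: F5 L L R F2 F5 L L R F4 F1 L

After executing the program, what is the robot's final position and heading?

Answer: Final position: (x=9, y=0), facing West

Derivation:
Start: (x=9, y=4), facing South
  F5: move forward 0/5 (blocked), now at (x=9, y=4)
  L: turn left, now facing East
  L: turn left, now facing North
  R: turn right, now facing East
  F2: move forward 0/2 (blocked), now at (x=9, y=4)
  F5: move forward 0/5 (blocked), now at (x=9, y=4)
  L: turn left, now facing North
  L: turn left, now facing West
  R: turn right, now facing North
  F4: move forward 4, now at (x=9, y=0)
  F1: move forward 0/1 (blocked), now at (x=9, y=0)
  L: turn left, now facing West
Final: (x=9, y=0), facing West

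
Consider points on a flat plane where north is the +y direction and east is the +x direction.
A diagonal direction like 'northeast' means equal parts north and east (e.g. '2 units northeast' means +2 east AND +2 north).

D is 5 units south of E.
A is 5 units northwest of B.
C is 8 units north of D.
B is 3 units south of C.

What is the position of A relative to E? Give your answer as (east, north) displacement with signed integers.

Place E at the origin (east=0, north=0).
  D is 5 units south of E: delta (east=+0, north=-5); D at (east=0, north=-5).
  C is 8 units north of D: delta (east=+0, north=+8); C at (east=0, north=3).
  B is 3 units south of C: delta (east=+0, north=-3); B at (east=0, north=0).
  A is 5 units northwest of B: delta (east=-5, north=+5); A at (east=-5, north=5).
Therefore A relative to E: (east=-5, north=5).

Answer: A is at (east=-5, north=5) relative to E.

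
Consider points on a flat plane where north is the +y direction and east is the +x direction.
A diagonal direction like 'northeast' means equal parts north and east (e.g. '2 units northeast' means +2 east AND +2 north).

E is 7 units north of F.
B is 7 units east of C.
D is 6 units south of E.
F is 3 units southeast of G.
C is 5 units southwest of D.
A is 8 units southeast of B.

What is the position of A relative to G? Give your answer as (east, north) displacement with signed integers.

Place G at the origin (east=0, north=0).
  F is 3 units southeast of G: delta (east=+3, north=-3); F at (east=3, north=-3).
  E is 7 units north of F: delta (east=+0, north=+7); E at (east=3, north=4).
  D is 6 units south of E: delta (east=+0, north=-6); D at (east=3, north=-2).
  C is 5 units southwest of D: delta (east=-5, north=-5); C at (east=-2, north=-7).
  B is 7 units east of C: delta (east=+7, north=+0); B at (east=5, north=-7).
  A is 8 units southeast of B: delta (east=+8, north=-8); A at (east=13, north=-15).
Therefore A relative to G: (east=13, north=-15).

Answer: A is at (east=13, north=-15) relative to G.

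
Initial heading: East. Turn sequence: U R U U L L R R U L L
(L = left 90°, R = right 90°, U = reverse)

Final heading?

Start: East
  U (U-turn (180°)) -> West
  R (right (90° clockwise)) -> North
  U (U-turn (180°)) -> South
  U (U-turn (180°)) -> North
  L (left (90° counter-clockwise)) -> West
  L (left (90° counter-clockwise)) -> South
  R (right (90° clockwise)) -> West
  R (right (90° clockwise)) -> North
  U (U-turn (180°)) -> South
  L (left (90° counter-clockwise)) -> East
  L (left (90° counter-clockwise)) -> North
Final: North

Answer: Final heading: North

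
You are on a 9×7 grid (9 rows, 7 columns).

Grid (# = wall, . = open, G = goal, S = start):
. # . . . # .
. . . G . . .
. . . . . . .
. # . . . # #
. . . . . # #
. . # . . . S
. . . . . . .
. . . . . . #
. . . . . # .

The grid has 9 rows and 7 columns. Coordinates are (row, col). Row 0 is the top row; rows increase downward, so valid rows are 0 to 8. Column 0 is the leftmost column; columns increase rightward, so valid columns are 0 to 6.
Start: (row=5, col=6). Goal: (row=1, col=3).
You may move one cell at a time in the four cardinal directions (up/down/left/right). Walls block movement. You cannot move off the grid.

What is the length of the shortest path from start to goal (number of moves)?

BFS from (row=5, col=6) until reaching (row=1, col=3):
  Distance 0: (row=5, col=6)
  Distance 1: (row=5, col=5), (row=6, col=6)
  Distance 2: (row=5, col=4), (row=6, col=5)
  Distance 3: (row=4, col=4), (row=5, col=3), (row=6, col=4), (row=7, col=5)
  Distance 4: (row=3, col=4), (row=4, col=3), (row=6, col=3), (row=7, col=4)
  Distance 5: (row=2, col=4), (row=3, col=3), (row=4, col=2), (row=6, col=2), (row=7, col=3), (row=8, col=4)
  Distance 6: (row=1, col=4), (row=2, col=3), (row=2, col=5), (row=3, col=2), (row=4, col=1), (row=6, col=1), (row=7, col=2), (row=8, col=3)
  Distance 7: (row=0, col=4), (row=1, col=3), (row=1, col=5), (row=2, col=2), (row=2, col=6), (row=4, col=0), (row=5, col=1), (row=6, col=0), (row=7, col=1), (row=8, col=2)  <- goal reached here
One shortest path (7 moves): (row=5, col=6) -> (row=5, col=5) -> (row=5, col=4) -> (row=5, col=3) -> (row=4, col=3) -> (row=3, col=3) -> (row=2, col=3) -> (row=1, col=3)

Answer: Shortest path length: 7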